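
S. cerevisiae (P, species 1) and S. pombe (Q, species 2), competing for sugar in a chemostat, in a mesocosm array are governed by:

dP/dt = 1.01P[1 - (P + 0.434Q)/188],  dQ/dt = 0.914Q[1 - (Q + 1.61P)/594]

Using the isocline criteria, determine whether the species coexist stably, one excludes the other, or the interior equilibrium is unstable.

Compare the nullcline intercepts: K1/α12 = 188/0.434 = 433 < K2 = 594; K2/α21 = 594/1.61 = 369 > K1 = 188.
Since the inequalities point opposite ways, species 2 can invade but species 1 cannot.

species 2 excludes species 1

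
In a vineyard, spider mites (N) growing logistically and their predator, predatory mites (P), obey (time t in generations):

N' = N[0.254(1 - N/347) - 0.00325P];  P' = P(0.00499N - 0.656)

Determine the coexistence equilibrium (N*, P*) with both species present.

N* ≈ 131, P* ≈ 48.5

From dP/dt = 0 with P > 0: 0.00499N* = 0.656, so N* = 131.
Substitute into dN/dt = 0: 0.254(1 - 131/347) = 0.00325P*.
The bracket is 0.621, giving P* = 0.158/0.00325 = 48.5.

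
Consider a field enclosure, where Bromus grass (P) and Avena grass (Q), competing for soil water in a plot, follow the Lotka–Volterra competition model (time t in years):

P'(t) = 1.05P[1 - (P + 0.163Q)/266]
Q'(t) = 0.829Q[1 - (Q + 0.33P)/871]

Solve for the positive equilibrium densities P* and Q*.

Setting both brackets to zero gives the nullclines P + 0.163Q = 266 and 0.33P + Q = 871.
Substituting Q = 871 - 0.33P into the first: P(1 - 0.163·0.33) = 266 - 0.163·871.
So P* = 124/0.946 = 131, and then Q* = 871 - 0.33·131 = 828.

P* ≈ 131, Q* ≈ 828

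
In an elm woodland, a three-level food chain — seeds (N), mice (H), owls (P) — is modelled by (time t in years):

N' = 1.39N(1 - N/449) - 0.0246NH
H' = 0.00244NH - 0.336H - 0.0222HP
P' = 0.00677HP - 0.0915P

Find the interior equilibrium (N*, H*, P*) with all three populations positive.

From dP/dt = 0: 0.00677H* = 0.0915, so H* = 13.5.
From dN/dt = 0: 1.39(1 - N*/449) = 0.0246·13.5, giving N* = 449·(1 - 0.239) = 342.
From dH/dt = 0: 0.00244·342 - 0.336 = 0.0222P*, so P* = 0.498/0.0222 = 22.4.

N* ≈ 342, H* ≈ 13.5, P* ≈ 22.4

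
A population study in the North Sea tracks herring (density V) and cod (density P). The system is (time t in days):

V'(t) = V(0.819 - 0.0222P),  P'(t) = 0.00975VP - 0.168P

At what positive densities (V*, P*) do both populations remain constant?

V* ≈ 17.2, P* ≈ 36.9

Set dP/dt = 0 with P > 0: 0.00975V - 0.168 = 0, so V* = 0.168/0.00975 = 17.2.
Set dV/dt = 0 with V > 0: 0.819 - 0.0222P = 0, so P* = 0.819/0.0222 = 36.9.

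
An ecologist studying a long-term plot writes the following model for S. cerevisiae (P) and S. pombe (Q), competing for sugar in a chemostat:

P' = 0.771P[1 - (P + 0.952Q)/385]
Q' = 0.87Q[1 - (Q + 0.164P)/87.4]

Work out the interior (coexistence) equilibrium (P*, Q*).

P* ≈ 358, Q* ≈ 28.7

Setting both brackets to zero gives the nullclines P + 0.952Q = 385 and 0.164P + Q = 87.4.
Substituting Q = 87.4 - 0.164P into the first: P(1 - 0.952·0.164) = 385 - 0.952·87.4.
So P* = 302/0.844 = 358, and then Q* = 87.4 - 0.164·358 = 28.7.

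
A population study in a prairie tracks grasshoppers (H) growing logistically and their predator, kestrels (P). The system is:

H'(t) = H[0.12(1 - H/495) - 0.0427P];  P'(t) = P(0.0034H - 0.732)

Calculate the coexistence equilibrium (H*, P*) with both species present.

From dP/dt = 0 with P > 0: 0.0034H* = 0.732, so H* = 215.
Substitute into dH/dt = 0: 0.12(1 - 215/495) = 0.0427P*.
The bracket is 0.565, giving P* = 0.0678/0.0427 = 1.59.

H* ≈ 215, P* ≈ 1.59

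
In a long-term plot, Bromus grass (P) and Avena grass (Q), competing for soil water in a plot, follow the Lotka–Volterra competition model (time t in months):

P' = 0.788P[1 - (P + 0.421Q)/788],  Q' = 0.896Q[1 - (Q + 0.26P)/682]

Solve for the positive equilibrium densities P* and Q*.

P* ≈ 562, Q* ≈ 536

Setting both brackets to zero gives the nullclines P + 0.421Q = 788 and 0.26P + Q = 682.
Substituting Q = 682 - 0.26P into the first: P(1 - 0.421·0.26) = 788 - 0.421·682.
So P* = 501/0.891 = 562, and then Q* = 682 - 0.26·562 = 536.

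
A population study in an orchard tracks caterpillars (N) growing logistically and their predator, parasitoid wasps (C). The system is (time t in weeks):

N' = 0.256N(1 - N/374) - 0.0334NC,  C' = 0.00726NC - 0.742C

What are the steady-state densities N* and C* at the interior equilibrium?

N* ≈ 102, C* ≈ 5.57

From dC/dt = 0 with C > 0: 0.00726N* = 0.742, so N* = 102.
Substitute into dN/dt = 0: 0.256(1 - 102/374) = 0.0334C*.
The bracket is 0.727, giving C* = 0.186/0.0334 = 5.57.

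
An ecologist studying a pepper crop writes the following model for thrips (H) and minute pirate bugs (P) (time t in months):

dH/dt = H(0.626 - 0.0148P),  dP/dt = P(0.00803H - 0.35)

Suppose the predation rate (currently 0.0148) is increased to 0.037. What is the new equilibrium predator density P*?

At the interior fixed point, setting dH/dt = 0 with H > 0 fixes P* = (prey growth rate)/(HP coefficient) — independent of the other coefficients.
With the change, P* = 0.626/0.037 = 16.9; it falls from 42.3.

P* ≈ 16.9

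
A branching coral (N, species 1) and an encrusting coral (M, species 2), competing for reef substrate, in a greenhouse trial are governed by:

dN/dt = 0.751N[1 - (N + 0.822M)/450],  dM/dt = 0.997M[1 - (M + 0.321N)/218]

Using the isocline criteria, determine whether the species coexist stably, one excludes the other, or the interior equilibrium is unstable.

stable coexistence

Compare the nullcline intercepts: K1/α12 = 450/0.822 = 547 > K2 = 218; K2/α21 = 218/0.321 = 679 > K1 = 450.
Since both inequalities hold, each species can invade when rare, so the interior equilibrium is stable.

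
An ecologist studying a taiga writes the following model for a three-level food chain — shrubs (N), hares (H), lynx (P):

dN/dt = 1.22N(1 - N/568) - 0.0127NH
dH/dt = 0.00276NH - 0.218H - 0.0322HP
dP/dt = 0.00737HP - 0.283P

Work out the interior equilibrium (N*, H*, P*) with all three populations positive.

N* ≈ 341, H* ≈ 38.4, P* ≈ 22.5

From dP/dt = 0: 0.00737H* = 0.283, so H* = 38.4.
From dN/dt = 0: 1.22(1 - N*/568) = 0.0127·38.4, giving N* = 568·(1 - 0.4) = 341.
From dH/dt = 0: 0.00276·341 - 0.218 = 0.0322P*, so P* = 0.723/0.0322 = 22.5.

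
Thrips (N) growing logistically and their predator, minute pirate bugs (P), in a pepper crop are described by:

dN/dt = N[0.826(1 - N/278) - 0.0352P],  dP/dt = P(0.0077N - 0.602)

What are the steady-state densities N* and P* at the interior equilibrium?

N* ≈ 78.2, P* ≈ 16.9

From dP/dt = 0 with P > 0: 0.0077N* = 0.602, so N* = 78.2.
Substitute into dN/dt = 0: 0.826(1 - 78.2/278) = 0.0352P*.
The bracket is 0.719, giving P* = 0.594/0.0352 = 16.9.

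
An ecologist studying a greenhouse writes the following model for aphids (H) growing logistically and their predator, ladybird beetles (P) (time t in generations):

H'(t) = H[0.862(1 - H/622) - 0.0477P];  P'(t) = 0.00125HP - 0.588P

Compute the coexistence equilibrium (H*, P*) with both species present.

H* ≈ 470, P* ≈ 4.4

From dP/dt = 0 with P > 0: 0.00125H* = 0.588, so H* = 470.
Substitute into dH/dt = 0: 0.862(1 - 470/622) = 0.0477P*.
The bracket is 0.244, giving P* = 0.21/0.0477 = 4.4.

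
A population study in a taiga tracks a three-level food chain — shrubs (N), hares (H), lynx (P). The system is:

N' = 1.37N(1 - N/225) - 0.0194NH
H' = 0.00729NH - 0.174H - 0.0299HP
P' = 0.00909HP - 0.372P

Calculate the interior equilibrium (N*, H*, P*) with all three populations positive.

N* ≈ 94.6, H* ≈ 40.9, P* ≈ 17.2

From dP/dt = 0: 0.00909H* = 0.372, so H* = 40.9.
From dN/dt = 0: 1.37(1 - N*/225) = 0.0194·40.9, giving N* = 225·(1 - 0.58) = 94.6.
From dH/dt = 0: 0.00729·94.6 - 0.174 = 0.0299P*, so P* = 0.516/0.0299 = 17.2.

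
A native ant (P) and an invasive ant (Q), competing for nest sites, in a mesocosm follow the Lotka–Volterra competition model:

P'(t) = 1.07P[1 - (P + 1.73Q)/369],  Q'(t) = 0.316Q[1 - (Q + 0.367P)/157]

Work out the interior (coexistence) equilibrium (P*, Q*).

Setting both brackets to zero gives the nullclines P + 1.73Q = 369 and 0.367P + Q = 157.
Substituting Q = 157 - 0.367P into the first: P(1 - 1.73·0.367) = 369 - 1.73·157.
So P* = 97.4/0.365 = 267, and then Q* = 157 - 0.367·267 = 59.1.

P* ≈ 267, Q* ≈ 59.1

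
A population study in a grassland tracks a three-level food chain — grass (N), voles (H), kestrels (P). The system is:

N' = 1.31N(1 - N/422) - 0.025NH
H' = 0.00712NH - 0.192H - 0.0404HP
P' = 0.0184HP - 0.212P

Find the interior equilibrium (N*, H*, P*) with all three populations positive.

N* ≈ 329, H* ≈ 11.5, P* ≈ 53.3

From dP/dt = 0: 0.0184H* = 0.212, so H* = 11.5.
From dN/dt = 0: 1.31(1 - N*/422) = 0.025·11.5, giving N* = 422·(1 - 0.22) = 329.
From dH/dt = 0: 0.00712·329 - 0.192 = 0.0404P*, so P* = 2.15/0.0404 = 53.3.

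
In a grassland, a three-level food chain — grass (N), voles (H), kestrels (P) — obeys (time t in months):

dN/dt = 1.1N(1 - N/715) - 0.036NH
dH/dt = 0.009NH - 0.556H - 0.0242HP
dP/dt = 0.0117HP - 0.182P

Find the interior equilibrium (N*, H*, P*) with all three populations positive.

N* ≈ 351, H* ≈ 15.6, P* ≈ 108

From dP/dt = 0: 0.0117H* = 0.182, so H* = 15.6.
From dN/dt = 0: 1.1(1 - N*/715) = 0.036·15.6, giving N* = 715·(1 - 0.509) = 351.
From dH/dt = 0: 0.009·351 - 0.556 = 0.0242P*, so P* = 2.6/0.0242 = 108.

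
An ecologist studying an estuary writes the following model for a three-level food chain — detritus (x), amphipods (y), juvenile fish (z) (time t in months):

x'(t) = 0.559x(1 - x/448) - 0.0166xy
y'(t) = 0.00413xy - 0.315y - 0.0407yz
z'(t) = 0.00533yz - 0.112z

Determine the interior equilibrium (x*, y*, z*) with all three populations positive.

From dz/dt = 0: 0.00533y* = 0.112, so y* = 21.
From dx/dt = 0: 0.559(1 - x*/448) = 0.0166·21, giving x* = 448·(1 - 0.624) = 168.
From dy/dt = 0: 0.00413·168 - 0.315 = 0.0407z*, so z* = 0.381/0.0407 = 9.35.

x* ≈ 168, y* ≈ 21, z* ≈ 9.35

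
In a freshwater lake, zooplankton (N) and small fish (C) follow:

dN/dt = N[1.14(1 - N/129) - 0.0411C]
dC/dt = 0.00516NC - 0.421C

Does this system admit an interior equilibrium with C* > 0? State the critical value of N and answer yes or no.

Threshold N = 81.6; K > 81.6, so yes, the predator persists.

The predator equation gives dC/dt > 0 only when N > 0.421/0.00516 = 81.6.
Without the predator, N → K = 129. Since 129 > 81.6, the predator can invade and persist.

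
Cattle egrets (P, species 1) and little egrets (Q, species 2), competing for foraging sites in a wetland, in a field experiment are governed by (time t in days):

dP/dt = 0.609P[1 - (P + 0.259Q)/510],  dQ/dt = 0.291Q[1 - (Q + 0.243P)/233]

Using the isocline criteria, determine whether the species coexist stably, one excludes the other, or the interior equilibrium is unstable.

stable coexistence

Compare the nullcline intercepts: K1/α12 = 510/0.259 = 1970 > K2 = 233; K2/α21 = 233/0.243 = 959 > K1 = 510.
Since both inequalities hold, each species can invade when rare, so the interior equilibrium is stable.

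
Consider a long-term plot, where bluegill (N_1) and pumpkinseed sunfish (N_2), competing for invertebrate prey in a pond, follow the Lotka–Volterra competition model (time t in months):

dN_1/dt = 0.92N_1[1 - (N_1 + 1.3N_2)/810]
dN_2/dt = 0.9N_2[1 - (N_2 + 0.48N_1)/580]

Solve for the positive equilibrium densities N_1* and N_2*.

Setting both brackets to zero gives the nullclines N_1 + 1.3N_2 = 810 and 0.48N_1 + N_2 = 580.
Substituting N_2 = 580 - 0.48N_1 into the first: N_1(1 - 1.3·0.48) = 810 - 1.3·580.
So N_1* = 56/0.376 = 149, and then N_2* = 580 - 0.48·149 = 509.

N_1* ≈ 149, N_2* ≈ 509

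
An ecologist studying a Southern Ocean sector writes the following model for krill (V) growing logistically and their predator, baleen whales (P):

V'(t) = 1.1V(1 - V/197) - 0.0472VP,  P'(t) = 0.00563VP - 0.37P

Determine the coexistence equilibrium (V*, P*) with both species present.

V* ≈ 65.7, P* ≈ 15.5

From dP/dt = 0 with P > 0: 0.00563V* = 0.37, so V* = 65.7.
Substitute into dV/dt = 0: 1.1(1 - 65.7/197) = 0.0472P*.
The bracket is 0.666, giving P* = 0.733/0.0472 = 15.5.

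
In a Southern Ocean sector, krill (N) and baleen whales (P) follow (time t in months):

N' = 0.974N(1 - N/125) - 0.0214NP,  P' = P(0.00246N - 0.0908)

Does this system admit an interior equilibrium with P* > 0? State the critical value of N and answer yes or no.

Threshold N = 36.9; K > 36.9, so yes, the predator persists.

The predator equation gives dP/dt > 0 only when N > 0.0908/0.00246 = 36.9.
Without the predator, N → K = 125. Since 125 > 36.9, the predator can invade and persist.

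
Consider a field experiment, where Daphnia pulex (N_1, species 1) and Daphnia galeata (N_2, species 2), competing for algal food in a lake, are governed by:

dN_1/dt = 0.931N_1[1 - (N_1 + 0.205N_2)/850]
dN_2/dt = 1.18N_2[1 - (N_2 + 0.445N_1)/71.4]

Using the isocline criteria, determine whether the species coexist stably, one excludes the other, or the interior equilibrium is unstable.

species 1 excludes species 2

Compare the nullcline intercepts: K1/α12 = 850/0.205 = 4150 > K2 = 71.4; K2/α21 = 71.4/0.445 = 160 < K1 = 850.
Since the inequalities point opposite ways, species 1 can invade but species 2 cannot.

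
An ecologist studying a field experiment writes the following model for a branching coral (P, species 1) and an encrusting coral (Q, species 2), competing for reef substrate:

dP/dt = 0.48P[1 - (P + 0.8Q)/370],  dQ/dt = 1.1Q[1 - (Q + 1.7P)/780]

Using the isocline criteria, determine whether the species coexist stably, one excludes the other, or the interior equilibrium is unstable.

Compare the nullcline intercepts: K1/α12 = 370/0.8 = 462 < K2 = 780; K2/α21 = 780/1.7 = 459 > K1 = 370.
Since the inequalities point opposite ways, species 2 can invade but species 1 cannot.

species 2 excludes species 1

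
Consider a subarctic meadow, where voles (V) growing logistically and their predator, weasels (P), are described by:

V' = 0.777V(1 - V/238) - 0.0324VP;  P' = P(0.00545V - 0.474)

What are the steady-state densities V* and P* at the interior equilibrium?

V* ≈ 87, P* ≈ 15.2

From dP/dt = 0 with P > 0: 0.00545V* = 0.474, so V* = 87.
Substitute into dV/dt = 0: 0.777(1 - 87/238) = 0.0324P*.
The bracket is 0.635, giving P* = 0.493/0.0324 = 15.2.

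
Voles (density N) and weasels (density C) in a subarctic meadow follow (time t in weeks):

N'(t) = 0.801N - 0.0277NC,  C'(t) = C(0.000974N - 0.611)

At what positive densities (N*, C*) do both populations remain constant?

Set dC/dt = 0 with C > 0: 0.000974N - 0.611 = 0, so N* = 0.611/0.000974 = 627.
Set dN/dt = 0 with N > 0: 0.801 - 0.0277C = 0, so C* = 0.801/0.0277 = 28.9.

N* ≈ 627, C* ≈ 28.9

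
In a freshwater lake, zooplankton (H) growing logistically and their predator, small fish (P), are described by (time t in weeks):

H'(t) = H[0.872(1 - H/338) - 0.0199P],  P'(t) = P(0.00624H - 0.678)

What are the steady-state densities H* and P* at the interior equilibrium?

From dP/dt = 0 with P > 0: 0.00624H* = 0.678, so H* = 109.
Substitute into dH/dt = 0: 0.872(1 - 109/338) = 0.0199P*.
The bracket is 0.679, giving P* = 0.592/0.0199 = 29.7.

H* ≈ 109, P* ≈ 29.7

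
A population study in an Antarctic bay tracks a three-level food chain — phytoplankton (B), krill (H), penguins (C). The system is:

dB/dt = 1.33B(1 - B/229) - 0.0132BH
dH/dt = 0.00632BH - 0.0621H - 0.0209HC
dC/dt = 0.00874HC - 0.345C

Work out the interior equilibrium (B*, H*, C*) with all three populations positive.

From dC/dt = 0: 0.00874H* = 0.345, so H* = 39.5.
From dB/dt = 0: 1.33(1 - B*/229) = 0.0132·39.5, giving B* = 229·(1 - 0.392) = 139.
From dH/dt = 0: 0.00632·139 - 0.0621 = 0.0209C*, so C* = 0.818/0.0209 = 39.1.

B* ≈ 139, H* ≈ 39.5, C* ≈ 39.1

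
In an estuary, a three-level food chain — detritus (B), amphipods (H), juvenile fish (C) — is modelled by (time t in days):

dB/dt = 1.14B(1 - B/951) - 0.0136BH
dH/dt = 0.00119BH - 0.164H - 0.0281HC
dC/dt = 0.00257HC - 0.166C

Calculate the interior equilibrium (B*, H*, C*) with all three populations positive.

From dC/dt = 0: 0.00257H* = 0.166, so H* = 64.6.
From dB/dt = 0: 1.14(1 - B*/951) = 0.0136·64.6, giving B* = 951·(1 - 0.771) = 218.
From dH/dt = 0: 0.00119·218 - 0.164 = 0.0281C*, so C* = 0.0956/0.0281 = 3.4.

B* ≈ 218, H* ≈ 64.6, C* ≈ 3.4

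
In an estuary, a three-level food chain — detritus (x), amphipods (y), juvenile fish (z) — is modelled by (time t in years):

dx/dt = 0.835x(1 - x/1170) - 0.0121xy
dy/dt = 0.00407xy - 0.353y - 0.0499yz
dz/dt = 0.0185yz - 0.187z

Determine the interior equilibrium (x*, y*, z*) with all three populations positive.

From dz/dt = 0: 0.0185y* = 0.187, so y* = 10.1.
From dx/dt = 0: 0.835(1 - x*/1170) = 0.0121·10.1, giving x* = 1170·(1 - 0.146) = 999.
From dy/dt = 0: 0.00407·999 - 0.353 = 0.0499z*, so z* = 3.71/0.0499 = 74.4.

x* ≈ 999, y* ≈ 10.1, z* ≈ 74.4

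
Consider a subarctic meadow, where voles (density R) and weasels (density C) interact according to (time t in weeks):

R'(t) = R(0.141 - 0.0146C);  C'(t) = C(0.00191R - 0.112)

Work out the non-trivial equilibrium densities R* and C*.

R* ≈ 58.6, C* ≈ 9.66

Set dC/dt = 0 with C > 0: 0.00191R - 0.112 = 0, so R* = 0.112/0.00191 = 58.6.
Set dR/dt = 0 with R > 0: 0.141 - 0.0146C = 0, so C* = 0.141/0.0146 = 9.66.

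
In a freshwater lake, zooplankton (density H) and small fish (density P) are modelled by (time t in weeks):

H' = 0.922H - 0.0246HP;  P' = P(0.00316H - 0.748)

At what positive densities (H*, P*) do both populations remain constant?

Set dP/dt = 0 with P > 0: 0.00316H - 0.748 = 0, so H* = 0.748/0.00316 = 237.
Set dH/dt = 0 with H > 0: 0.922 - 0.0246P = 0, so P* = 0.922/0.0246 = 37.5.

H* ≈ 237, P* ≈ 37.5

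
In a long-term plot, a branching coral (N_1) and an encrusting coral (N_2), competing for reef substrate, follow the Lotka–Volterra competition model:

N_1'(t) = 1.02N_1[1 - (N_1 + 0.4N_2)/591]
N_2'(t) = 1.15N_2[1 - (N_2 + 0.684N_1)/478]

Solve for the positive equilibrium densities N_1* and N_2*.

Setting both brackets to zero gives the nullclines N_1 + 0.4N_2 = 591 and 0.684N_1 + N_2 = 478.
Substituting N_2 = 478 - 0.684N_1 into the first: N_1(1 - 0.4·0.684) = 591 - 0.4·478.
So N_1* = 400/0.726 = 550, and then N_2* = 478 - 0.684·550 = 102.

N_1* ≈ 550, N_2* ≈ 102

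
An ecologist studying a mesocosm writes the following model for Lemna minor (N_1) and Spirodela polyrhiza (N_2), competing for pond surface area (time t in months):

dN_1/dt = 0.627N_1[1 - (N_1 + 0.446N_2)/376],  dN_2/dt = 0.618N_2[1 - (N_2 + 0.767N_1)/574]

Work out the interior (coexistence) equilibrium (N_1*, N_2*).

Setting both brackets to zero gives the nullclines N_1 + 0.446N_2 = 376 and 0.767N_1 + N_2 = 574.
Substituting N_2 = 574 - 0.767N_1 into the first: N_1(1 - 0.446·0.767) = 376 - 0.446·574.
So N_1* = 120/0.658 = 182, and then N_2* = 574 - 0.767·182 = 434.

N_1* ≈ 182, N_2* ≈ 434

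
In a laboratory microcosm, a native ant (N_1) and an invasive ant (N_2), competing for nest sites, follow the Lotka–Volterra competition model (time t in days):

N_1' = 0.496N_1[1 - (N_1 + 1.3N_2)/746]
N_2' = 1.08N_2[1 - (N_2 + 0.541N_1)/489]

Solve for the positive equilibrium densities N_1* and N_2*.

Setting both brackets to zero gives the nullclines N_1 + 1.3N_2 = 746 and 0.541N_1 + N_2 = 489.
Substituting N_2 = 489 - 0.541N_1 into the first: N_1(1 - 1.3·0.541) = 746 - 1.3·489.
So N_1* = 110/0.297 = 372, and then N_2* = 489 - 0.541·372 = 288.

N_1* ≈ 372, N_2* ≈ 288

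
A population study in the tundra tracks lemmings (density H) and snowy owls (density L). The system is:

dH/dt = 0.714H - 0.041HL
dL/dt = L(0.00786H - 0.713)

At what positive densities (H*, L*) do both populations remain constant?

H* ≈ 90.7, L* ≈ 17.4

Set dL/dt = 0 with L > 0: 0.00786H - 0.713 = 0, so H* = 0.713/0.00786 = 90.7.
Set dH/dt = 0 with H > 0: 0.714 - 0.041L = 0, so L* = 0.714/0.041 = 17.4.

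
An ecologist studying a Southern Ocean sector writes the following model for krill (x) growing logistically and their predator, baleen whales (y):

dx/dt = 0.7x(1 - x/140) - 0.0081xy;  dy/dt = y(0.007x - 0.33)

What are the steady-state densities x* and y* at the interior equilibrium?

From dy/dt = 0 with y > 0: 0.007x* = 0.33, so x* = 47.1.
Substitute into dx/dt = 0: 0.7(1 - 47.1/140) = 0.0081y*.
The bracket is 0.663, giving y* = 0.464/0.0081 = 57.3.

x* ≈ 47.1, y* ≈ 57.3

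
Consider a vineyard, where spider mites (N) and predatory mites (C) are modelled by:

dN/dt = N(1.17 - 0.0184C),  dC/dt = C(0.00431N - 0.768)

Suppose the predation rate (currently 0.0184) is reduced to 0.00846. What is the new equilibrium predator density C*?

C* ≈ 138

At the interior fixed point, setting dN/dt = 0 with N > 0 fixes C* = (prey growth rate)/(NC coefficient) — independent of the other coefficients.
With the change, C* = 1.17/0.00846 = 138; it rises from 63.6.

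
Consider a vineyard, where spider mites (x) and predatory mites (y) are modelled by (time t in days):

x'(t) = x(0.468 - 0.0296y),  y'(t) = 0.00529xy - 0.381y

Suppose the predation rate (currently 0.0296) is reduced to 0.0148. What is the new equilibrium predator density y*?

At the interior fixed point, setting dx/dt = 0 with x > 0 fixes y* = (prey growth rate)/(xy coefficient) — independent of the other coefficients.
With the change, y* = 0.468/0.0148 = 31.6; it rises from 15.8.

y* ≈ 31.6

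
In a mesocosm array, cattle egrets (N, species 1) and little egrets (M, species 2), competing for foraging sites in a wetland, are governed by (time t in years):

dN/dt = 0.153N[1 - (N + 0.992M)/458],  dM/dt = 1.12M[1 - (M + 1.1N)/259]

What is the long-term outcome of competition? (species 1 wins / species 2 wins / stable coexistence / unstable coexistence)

species 1 excludes species 2

Compare the nullcline intercepts: K1/α12 = 458/0.992 = 462 > K2 = 259; K2/α21 = 259/1.1 = 235 < K1 = 458.
Since the inequalities point opposite ways, species 1 can invade but species 2 cannot.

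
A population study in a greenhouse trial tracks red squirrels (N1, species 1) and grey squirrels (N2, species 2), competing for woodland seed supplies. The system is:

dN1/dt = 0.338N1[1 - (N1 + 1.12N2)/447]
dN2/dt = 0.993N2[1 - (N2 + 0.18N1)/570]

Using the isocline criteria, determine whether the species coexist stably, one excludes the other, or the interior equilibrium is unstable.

species 2 excludes species 1

Compare the nullcline intercepts: K1/α12 = 447/1.12 = 399 < K2 = 570; K2/α21 = 570/0.18 = 3170 > K1 = 447.
Since the inequalities point opposite ways, species 2 can invade but species 1 cannot.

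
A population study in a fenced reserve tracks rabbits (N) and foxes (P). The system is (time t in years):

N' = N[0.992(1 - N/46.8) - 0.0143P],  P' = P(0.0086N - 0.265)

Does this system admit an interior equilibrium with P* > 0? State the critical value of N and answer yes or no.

Threshold N = 30.8; K > 30.8, so yes, the predator persists.

The predator equation gives dP/dt > 0 only when N > 0.265/0.0086 = 30.8.
Without the predator, N → K = 46.8. Since 46.8 > 30.8, the predator can invade and persist.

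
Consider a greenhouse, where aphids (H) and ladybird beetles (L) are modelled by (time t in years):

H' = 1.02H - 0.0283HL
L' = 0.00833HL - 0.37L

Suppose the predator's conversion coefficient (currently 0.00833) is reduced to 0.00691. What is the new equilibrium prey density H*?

At the interior fixed point, setting dL/dt = 0 with L > 0 fixes H* = (predator death rate)/(HL coefficient) — independent of the other coefficients.
With the change, H* = 0.37/0.00691 = 53.5; it rises from 44.4.

H* ≈ 53.5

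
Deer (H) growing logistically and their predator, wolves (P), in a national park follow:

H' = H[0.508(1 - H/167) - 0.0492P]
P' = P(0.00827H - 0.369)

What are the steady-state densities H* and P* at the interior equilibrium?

From dP/dt = 0 with P > 0: 0.00827H* = 0.369, so H* = 44.6.
Substitute into dH/dt = 0: 0.508(1 - 44.6/167) = 0.0492P*.
The bracket is 0.733, giving P* = 0.372/0.0492 = 7.57.

H* ≈ 44.6, P* ≈ 7.57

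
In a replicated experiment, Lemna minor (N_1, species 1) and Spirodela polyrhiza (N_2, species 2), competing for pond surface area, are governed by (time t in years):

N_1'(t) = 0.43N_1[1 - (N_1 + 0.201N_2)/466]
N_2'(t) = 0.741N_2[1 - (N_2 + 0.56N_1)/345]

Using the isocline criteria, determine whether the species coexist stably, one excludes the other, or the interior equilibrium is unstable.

stable coexistence

Compare the nullcline intercepts: K1/α12 = 466/0.201 = 2320 > K2 = 345; K2/α21 = 345/0.56 = 616 > K1 = 466.
Since both inequalities hold, each species can invade when rare, so the interior equilibrium is stable.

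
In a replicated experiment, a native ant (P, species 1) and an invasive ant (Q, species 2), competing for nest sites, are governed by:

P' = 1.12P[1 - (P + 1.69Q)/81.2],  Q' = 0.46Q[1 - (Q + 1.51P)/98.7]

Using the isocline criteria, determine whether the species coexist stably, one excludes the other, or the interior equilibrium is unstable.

Compare the nullcline intercepts: K1/α12 = 81.2/1.69 = 48 < K2 = 98.7; K2/α21 = 98.7/1.51 = 65.4 < K1 = 81.2.
Since both are reversed, neither can invade when rare; the interior point is a saddle.

unstable coexistence (outcome depends on initial conditions)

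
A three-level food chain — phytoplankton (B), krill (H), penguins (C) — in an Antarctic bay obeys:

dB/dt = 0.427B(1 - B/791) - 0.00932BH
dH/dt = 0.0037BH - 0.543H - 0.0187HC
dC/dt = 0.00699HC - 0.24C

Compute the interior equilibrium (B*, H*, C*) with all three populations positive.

B* ≈ 198, H* ≈ 34.3, C* ≈ 10.2

From dC/dt = 0: 0.00699H* = 0.24, so H* = 34.3.
From dB/dt = 0: 0.427(1 - B*/791) = 0.00932·34.3, giving B* = 791·(1 - 0.749) = 198.
From dH/dt = 0: 0.0037·198 - 0.543 = 0.0187C*, so C* = 0.19/0.0187 = 10.2.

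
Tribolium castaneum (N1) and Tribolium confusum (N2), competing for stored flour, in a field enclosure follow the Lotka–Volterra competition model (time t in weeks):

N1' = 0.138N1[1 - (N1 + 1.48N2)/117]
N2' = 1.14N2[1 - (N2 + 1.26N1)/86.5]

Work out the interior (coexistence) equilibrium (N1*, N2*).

N1* ≈ 12.7, N2* ≈ 70.4

Setting both brackets to zero gives the nullclines N1 + 1.48N2 = 117 and 1.26N1 + N2 = 86.5.
Substituting N2 = 86.5 - 1.26N1 into the first: N1(1 - 1.48·1.26) = 117 - 1.48·86.5.
So N1* = -11/-0.865 = 12.7, and then N2* = 86.5 - 1.26·12.7 = 70.4.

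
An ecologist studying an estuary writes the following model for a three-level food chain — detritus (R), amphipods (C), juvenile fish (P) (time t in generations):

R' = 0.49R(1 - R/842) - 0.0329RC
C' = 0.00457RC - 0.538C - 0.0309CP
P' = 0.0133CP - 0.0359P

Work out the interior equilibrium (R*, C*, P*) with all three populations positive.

From dP/dt = 0: 0.0133C* = 0.0359, so C* = 2.7.
From dR/dt = 0: 0.49(1 - R*/842) = 0.0329·2.7, giving R* = 842·(1 - 0.181) = 689.
From dC/dt = 0: 0.00457·689 - 0.538 = 0.0309P*, so P* = 2.61/0.0309 = 84.5.

R* ≈ 689, C* ≈ 2.7, P* ≈ 84.5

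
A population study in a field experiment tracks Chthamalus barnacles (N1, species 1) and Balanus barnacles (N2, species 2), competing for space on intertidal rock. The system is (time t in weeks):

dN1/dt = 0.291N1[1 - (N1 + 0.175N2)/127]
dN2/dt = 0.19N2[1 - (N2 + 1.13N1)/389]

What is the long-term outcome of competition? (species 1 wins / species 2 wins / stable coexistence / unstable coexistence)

Compare the nullcline intercepts: K1/α12 = 127/0.175 = 726 > K2 = 389; K2/α21 = 389/1.13 = 344 > K1 = 127.
Since both inequalities hold, each species can invade when rare, so the interior equilibrium is stable.

stable coexistence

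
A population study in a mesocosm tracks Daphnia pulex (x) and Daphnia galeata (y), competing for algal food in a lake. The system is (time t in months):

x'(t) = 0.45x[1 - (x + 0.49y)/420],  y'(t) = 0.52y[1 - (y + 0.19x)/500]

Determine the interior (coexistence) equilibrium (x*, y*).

Setting both brackets to zero gives the nullclines x + 0.49y = 420 and 0.19x + y = 500.
Substituting y = 500 - 0.19x into the first: x(1 - 0.49·0.19) = 420 - 0.49·500.
So x* = 175/0.907 = 193, and then y* = 500 - 0.19·193 = 463.

x* ≈ 193, y* ≈ 463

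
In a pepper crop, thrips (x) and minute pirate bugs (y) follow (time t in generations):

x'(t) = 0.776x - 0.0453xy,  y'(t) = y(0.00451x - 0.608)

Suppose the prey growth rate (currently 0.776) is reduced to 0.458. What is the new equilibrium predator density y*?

y* ≈ 10.1

At the interior fixed point, setting dx/dt = 0 with x > 0 fixes y* = (prey growth rate)/(xy coefficient) — independent of the other coefficients.
With the change, y* = 0.458/0.0453 = 10.1; it falls from 17.1.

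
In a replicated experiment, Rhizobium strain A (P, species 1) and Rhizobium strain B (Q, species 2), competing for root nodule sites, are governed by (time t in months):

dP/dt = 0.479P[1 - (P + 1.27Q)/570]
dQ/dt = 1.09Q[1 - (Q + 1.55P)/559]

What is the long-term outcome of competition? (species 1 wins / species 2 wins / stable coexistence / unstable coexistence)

unstable coexistence (outcome depends on initial conditions)

Compare the nullcline intercepts: K1/α12 = 570/1.27 = 449 < K2 = 559; K2/α21 = 559/1.55 = 361 < K1 = 570.
Since both are reversed, neither can invade when rare; the interior point is a saddle.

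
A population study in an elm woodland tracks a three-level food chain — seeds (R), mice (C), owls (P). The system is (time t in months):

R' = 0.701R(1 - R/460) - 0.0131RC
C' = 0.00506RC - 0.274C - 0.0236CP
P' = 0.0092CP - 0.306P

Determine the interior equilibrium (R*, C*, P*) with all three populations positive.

R* ≈ 174, C* ≈ 33.3, P* ≈ 25.7

From dP/dt = 0: 0.0092C* = 0.306, so C* = 33.3.
From dR/dt = 0: 0.701(1 - R*/460) = 0.0131·33.3, giving R* = 460·(1 - 0.622) = 174.
From dC/dt = 0: 0.00506·174 - 0.274 = 0.0236P*, so P* = 0.607/0.0236 = 25.7.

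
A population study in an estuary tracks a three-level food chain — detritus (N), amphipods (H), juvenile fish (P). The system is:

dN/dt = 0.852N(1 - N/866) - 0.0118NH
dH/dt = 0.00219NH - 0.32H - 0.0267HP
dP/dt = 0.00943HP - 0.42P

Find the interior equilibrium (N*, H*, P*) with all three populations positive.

From dP/dt = 0: 0.00943H* = 0.42, so H* = 44.5.
From dN/dt = 0: 0.852(1 - N*/866) = 0.0118·44.5, giving N* = 866·(1 - 0.617) = 332.
From dH/dt = 0: 0.00219·332 - 0.32 = 0.0267P*, so P* = 0.407/0.0267 = 15.2.

N* ≈ 332, H* ≈ 44.5, P* ≈ 15.2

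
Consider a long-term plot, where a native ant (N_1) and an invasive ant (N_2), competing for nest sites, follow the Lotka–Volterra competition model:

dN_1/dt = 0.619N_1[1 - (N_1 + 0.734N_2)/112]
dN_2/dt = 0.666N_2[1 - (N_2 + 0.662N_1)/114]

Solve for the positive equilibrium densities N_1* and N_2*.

N_1* ≈ 55.1, N_2* ≈ 77.5

Setting both brackets to zero gives the nullclines N_1 + 0.734N_2 = 112 and 0.662N_1 + N_2 = 114.
Substituting N_2 = 114 - 0.662N_1 into the first: N_1(1 - 0.734·0.662) = 112 - 0.734·114.
So N_1* = 28.3/0.514 = 55.1, and then N_2* = 114 - 0.662·55.1 = 77.5.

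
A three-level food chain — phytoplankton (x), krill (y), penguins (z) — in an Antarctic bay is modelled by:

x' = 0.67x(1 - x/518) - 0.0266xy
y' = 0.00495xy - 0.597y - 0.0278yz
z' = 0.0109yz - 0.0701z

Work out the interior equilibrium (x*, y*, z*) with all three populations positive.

From dz/dt = 0: 0.0109y* = 0.0701, so y* = 6.43.
From dx/dt = 0: 0.67(1 - x*/518) = 0.0266·6.43, giving x* = 518·(1 - 0.255) = 386.
From dy/dt = 0: 0.00495·386 - 0.597 = 0.0278z*, so z* = 1.31/0.0278 = 47.2.

x* ≈ 386, y* ≈ 6.43, z* ≈ 47.2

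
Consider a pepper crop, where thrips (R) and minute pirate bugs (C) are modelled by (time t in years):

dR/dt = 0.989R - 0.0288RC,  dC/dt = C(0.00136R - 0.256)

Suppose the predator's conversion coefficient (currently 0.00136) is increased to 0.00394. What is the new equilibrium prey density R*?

At the interior fixed point, setting dC/dt = 0 with C > 0 fixes R* = (predator death rate)/(RC coefficient) — independent of the other coefficients.
With the change, R* = 0.256/0.00394 = 65; it falls from 188.

R* ≈ 65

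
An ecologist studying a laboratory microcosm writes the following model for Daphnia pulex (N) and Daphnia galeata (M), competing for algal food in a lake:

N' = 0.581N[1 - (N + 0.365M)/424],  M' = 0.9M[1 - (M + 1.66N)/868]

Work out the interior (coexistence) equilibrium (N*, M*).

Setting both brackets to zero gives the nullclines N + 0.365M = 424 and 1.66N + M = 868.
Substituting M = 868 - 1.66N into the first: N(1 - 0.365·1.66) = 424 - 0.365·868.
So N* = 107/0.394 = 272, and then M* = 868 - 1.66·272 = 417.

N* ≈ 272, M* ≈ 417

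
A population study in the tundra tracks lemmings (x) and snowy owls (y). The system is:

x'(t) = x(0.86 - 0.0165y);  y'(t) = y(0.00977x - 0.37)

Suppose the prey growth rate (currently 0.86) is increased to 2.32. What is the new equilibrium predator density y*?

At the interior fixed point, setting dx/dt = 0 with x > 0 fixes y* = (prey growth rate)/(xy coefficient) — independent of the other coefficients.
With the change, y* = 2.32/0.0165 = 141; it rises from 52.1.

y* ≈ 141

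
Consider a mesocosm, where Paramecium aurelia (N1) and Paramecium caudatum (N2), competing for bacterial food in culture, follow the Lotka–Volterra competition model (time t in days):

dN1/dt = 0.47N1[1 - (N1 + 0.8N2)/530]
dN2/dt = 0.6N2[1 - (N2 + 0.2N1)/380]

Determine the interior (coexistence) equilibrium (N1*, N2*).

Setting both brackets to zero gives the nullclines N1 + 0.8N2 = 530 and 0.2N1 + N2 = 380.
Substituting N2 = 380 - 0.2N1 into the first: N1(1 - 0.8·0.2) = 530 - 0.8·380.
So N1* = 226/0.84 = 269, and then N2* = 380 - 0.2·269 = 326.

N1* ≈ 269, N2* ≈ 326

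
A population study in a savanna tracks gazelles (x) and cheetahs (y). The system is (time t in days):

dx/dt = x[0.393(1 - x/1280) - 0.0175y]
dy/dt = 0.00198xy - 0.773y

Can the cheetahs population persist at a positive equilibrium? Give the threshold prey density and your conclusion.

Threshold x = 390; K > 390, so yes, the predator persists.

The predator equation gives dy/dt > 0 only when x > 0.773/0.00198 = 390.
Without the predator, x → K = 1280. Since 1280 > 390, the predator can invade and persist.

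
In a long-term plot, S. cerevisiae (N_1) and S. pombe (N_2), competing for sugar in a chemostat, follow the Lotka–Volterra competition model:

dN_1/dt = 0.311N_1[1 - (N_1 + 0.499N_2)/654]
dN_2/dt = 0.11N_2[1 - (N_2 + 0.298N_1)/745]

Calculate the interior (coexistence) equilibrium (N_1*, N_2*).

Setting both brackets to zero gives the nullclines N_1 + 0.499N_2 = 654 and 0.298N_1 + N_2 = 745.
Substituting N_2 = 745 - 0.298N_1 into the first: N_1(1 - 0.499·0.298) = 654 - 0.499·745.
So N_1* = 282/0.851 = 332, and then N_2* = 745 - 0.298·332 = 646.

N_1* ≈ 332, N_2* ≈ 646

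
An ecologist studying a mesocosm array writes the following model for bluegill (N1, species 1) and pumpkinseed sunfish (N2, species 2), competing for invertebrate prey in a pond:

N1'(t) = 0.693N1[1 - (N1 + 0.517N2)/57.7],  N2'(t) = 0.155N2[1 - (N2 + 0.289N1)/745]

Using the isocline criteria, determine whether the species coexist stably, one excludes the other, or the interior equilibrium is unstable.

Compare the nullcline intercepts: K1/α12 = 57.7/0.517 = 112 < K2 = 745; K2/α21 = 745/0.289 = 2580 > K1 = 57.7.
Since the inequalities point opposite ways, species 2 can invade but species 1 cannot.

species 2 excludes species 1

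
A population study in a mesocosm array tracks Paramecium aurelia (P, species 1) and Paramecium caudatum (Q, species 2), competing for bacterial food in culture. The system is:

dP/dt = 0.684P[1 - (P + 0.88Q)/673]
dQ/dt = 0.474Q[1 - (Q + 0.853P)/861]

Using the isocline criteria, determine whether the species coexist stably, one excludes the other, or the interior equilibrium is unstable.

Compare the nullcline intercepts: K1/α12 = 673/0.88 = 765 < K2 = 861; K2/α21 = 861/0.853 = 1010 > K1 = 673.
Since the inequalities point opposite ways, species 2 can invade but species 1 cannot.

species 2 excludes species 1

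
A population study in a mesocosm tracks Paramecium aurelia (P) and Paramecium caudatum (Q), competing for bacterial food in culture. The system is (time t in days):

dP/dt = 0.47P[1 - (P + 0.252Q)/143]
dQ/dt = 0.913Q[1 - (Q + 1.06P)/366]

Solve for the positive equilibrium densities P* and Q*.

P* ≈ 69.3, Q* ≈ 293

Setting both brackets to zero gives the nullclines P + 0.252Q = 143 and 1.06P + Q = 366.
Substituting Q = 366 - 1.06P into the first: P(1 - 0.252·1.06) = 143 - 0.252·366.
So P* = 50.8/0.733 = 69.3, and then Q* = 366 - 1.06·69.3 = 293.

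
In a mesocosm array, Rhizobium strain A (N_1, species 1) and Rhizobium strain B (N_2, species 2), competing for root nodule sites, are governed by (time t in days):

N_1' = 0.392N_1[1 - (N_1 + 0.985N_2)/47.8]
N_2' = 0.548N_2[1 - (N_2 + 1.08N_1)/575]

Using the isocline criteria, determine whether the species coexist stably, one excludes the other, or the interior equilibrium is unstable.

species 2 excludes species 1

Compare the nullcline intercepts: K1/α12 = 47.8/0.985 = 48.5 < K2 = 575; K2/α21 = 575/1.08 = 532 > K1 = 47.8.
Since the inequalities point opposite ways, species 2 can invade but species 1 cannot.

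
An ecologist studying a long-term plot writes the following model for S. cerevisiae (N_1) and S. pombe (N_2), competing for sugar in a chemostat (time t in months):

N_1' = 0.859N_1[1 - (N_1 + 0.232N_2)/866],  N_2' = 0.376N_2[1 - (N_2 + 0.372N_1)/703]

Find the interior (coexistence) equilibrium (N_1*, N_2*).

N_1* ≈ 769, N_2* ≈ 417

Setting both brackets to zero gives the nullclines N_1 + 0.232N_2 = 866 and 0.372N_1 + N_2 = 703.
Substituting N_2 = 703 - 0.372N_1 into the first: N_1(1 - 0.232·0.372) = 866 - 0.232·703.
So N_1* = 703/0.914 = 769, and then N_2* = 703 - 0.372·769 = 417.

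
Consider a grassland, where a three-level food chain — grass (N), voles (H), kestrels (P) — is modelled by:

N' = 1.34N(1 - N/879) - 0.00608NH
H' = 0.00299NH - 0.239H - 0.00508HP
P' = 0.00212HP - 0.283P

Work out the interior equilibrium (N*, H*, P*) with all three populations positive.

From dP/dt = 0: 0.00212H* = 0.283, so H* = 133.
From dN/dt = 0: 1.34(1 - N*/879) = 0.00608·133, giving N* = 879·(1 - 0.606) = 347.
From dH/dt = 0: 0.00299·347 - 0.239 = 0.00508P*, so P* = 0.797/0.00508 = 157.

N* ≈ 347, H* ≈ 133, P* ≈ 157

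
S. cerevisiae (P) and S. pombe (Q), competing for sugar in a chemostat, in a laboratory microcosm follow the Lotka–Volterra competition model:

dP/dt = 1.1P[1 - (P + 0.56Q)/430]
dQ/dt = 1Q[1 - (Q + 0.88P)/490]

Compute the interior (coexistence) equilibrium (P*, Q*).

Setting both brackets to zero gives the nullclines P + 0.56Q = 430 and 0.88P + Q = 490.
Substituting Q = 490 - 0.88P into the first: P(1 - 0.56·0.88) = 430 - 0.56·490.
So P* = 156/0.507 = 307, and then Q* = 490 - 0.88·307 = 220.

P* ≈ 307, Q* ≈ 220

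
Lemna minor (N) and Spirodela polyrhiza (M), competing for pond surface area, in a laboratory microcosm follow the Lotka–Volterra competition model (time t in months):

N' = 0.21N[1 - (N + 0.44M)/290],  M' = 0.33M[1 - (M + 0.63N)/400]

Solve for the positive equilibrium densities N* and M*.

N* ≈ 158, M* ≈ 301

Setting both brackets to zero gives the nullclines N + 0.44M = 290 and 0.63N + M = 400.
Substituting M = 400 - 0.63N into the first: N(1 - 0.44·0.63) = 290 - 0.44·400.
So N* = 114/0.723 = 158, and then M* = 400 - 0.63·158 = 301.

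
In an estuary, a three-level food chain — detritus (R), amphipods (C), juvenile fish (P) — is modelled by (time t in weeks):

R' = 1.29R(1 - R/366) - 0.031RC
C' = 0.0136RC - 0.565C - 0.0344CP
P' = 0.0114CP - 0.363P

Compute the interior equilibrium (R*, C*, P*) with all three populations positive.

From dP/dt = 0: 0.0114C* = 0.363, so C* = 31.8.
From dR/dt = 0: 1.29(1 - R*/366) = 0.031·31.8, giving R* = 366·(1 - 0.765) = 85.9.
From dC/dt = 0: 0.0136·85.9 - 0.565 = 0.0344P*, so P* = 0.604/0.0344 = 17.6.

R* ≈ 85.9, C* ≈ 31.8, P* ≈ 17.6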